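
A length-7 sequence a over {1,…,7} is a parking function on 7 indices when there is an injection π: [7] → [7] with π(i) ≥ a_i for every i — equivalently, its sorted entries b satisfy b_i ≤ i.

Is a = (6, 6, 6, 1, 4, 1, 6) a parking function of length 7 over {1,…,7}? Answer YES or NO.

NO

Sorted: b = (1, 1, 4, 6, 6, 6, 6).
  b_1=1 ≤ 1
  b_2=1 ≤ 2
  b_3=4 > 3
  fails at i=3 ⇒ NO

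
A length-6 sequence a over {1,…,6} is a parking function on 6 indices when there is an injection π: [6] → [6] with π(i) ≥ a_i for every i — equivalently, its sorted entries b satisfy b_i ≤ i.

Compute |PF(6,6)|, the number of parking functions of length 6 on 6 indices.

Count = (6+1−6)·(6+1)^{6−1} = 1 · 16807 = 16807 [KW]
Example (2,3,5,4,1,4) → sorted (1,2,3,4,4,5): b_i ≤ i ∀i, a PF.

16807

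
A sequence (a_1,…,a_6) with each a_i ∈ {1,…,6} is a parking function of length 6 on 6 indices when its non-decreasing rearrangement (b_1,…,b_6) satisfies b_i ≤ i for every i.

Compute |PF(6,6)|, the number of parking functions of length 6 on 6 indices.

16807

|PF(6,6)| = (6+1−6)·(6+1)^{6−1} = 1×16807 = 16807 (Konheim–Weiss)
E.g. (5,1,6,2,3,1) → sorted (1,1,2,3,5,6): b_i ≤ i ∀i, a PF.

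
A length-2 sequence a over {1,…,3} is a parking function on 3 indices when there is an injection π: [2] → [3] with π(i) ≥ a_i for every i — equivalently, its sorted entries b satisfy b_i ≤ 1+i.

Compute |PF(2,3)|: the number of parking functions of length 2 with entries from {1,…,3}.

#PF = (3+1−2)·(3+1)^{2−1} = 2·4 = 8
E.g. (3,2) → sorted (2,3): b_i ≤ 1+i ∀i, a PF.

8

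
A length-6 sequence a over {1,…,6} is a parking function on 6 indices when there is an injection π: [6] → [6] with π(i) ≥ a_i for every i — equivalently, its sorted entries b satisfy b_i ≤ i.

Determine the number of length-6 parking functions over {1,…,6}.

Count = (7−6)·7^(6−1) = 1·16807 = 16807 (Konheim–Weiss)
E.g. (4,5,2,4,3,1) → sorted (1,2,3,4,4,5): b_i ≤ i ∀i, a PF.

16807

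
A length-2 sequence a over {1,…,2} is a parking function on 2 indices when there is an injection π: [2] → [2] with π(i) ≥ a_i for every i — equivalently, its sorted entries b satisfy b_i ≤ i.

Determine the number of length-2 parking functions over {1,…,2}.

3

#PF = (3−2)·3^(2−1) = 1×3 = 3 (Pollak)
Check (1,1) → sorted (1,1): b_i ≤ i ∀i, a PF.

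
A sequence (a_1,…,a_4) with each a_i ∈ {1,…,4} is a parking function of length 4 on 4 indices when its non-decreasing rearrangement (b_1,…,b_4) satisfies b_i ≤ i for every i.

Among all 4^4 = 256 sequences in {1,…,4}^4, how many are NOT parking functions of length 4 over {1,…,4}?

|PF(4,4)| = (4−4+1)·(4+1)^(4−1) = 1 · 125 = 125 (Konheim–Weiss)
Check (4,2,3,2) → sorted (2,2,3,4): b_1=2>1, not a PF.
4^4 − 125 = 256 − 125 = 131

131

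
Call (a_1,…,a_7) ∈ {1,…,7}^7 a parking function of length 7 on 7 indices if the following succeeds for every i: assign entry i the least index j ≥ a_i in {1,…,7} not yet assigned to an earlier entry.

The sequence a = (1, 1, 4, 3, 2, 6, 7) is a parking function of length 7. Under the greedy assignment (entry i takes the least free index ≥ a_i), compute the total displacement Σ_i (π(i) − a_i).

Σπ = 28 ({1..7} each once); Σa = 1+1+4+3+2+6+7 = 24; disp = 28−24 = 4.

4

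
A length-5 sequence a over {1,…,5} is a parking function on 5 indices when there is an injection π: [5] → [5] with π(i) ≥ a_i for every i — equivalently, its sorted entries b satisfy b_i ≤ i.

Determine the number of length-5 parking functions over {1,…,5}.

#PF = (5+1−5)·(5+1)^{5−1} = 1×1296 = 1296
Example (2,2,5,3,1) → sorted (1,2,2,3,5): b_i ≤ i ∀i, a PF.

1296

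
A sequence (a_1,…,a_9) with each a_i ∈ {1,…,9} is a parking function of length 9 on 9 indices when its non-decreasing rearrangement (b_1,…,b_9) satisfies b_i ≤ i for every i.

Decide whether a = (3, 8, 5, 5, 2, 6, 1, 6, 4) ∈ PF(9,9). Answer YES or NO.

YES

Order a: b = (1, 2, 3, 4, 5, 5, 6, 6, 8).
  b_1=1 ≤ 1
  b_2=2 ≤ 2
  b_3=3 ≤ 3
  b_4=4 ≤ 4
  b_5=5 ≤ 5
  b_6=5 ≤ 6
  b_7=6 ≤ 7
  b_8=6 ≤ 8
  b_9=8 ≤ 9
All bounds hold ⇒ YES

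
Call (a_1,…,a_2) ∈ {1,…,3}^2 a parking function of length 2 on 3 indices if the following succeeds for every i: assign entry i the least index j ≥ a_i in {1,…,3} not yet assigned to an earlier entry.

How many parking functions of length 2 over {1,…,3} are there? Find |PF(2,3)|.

8

|PF| = (4−2)·4^(2−1) = 2·4 = 8 [KW]
E.g. (3,2) → sorted (2,3): b_i ≤ 1+i ∀i, a PF.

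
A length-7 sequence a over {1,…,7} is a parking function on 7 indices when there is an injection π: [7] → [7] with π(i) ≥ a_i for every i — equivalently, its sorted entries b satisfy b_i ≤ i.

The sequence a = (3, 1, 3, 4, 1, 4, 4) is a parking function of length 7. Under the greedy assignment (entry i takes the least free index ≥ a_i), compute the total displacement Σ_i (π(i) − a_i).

Σπ(i) = 1+…+7 = 28; Σa = 3+1+3+4+1+4+4 = 20; disp = 28−20 = 8.

8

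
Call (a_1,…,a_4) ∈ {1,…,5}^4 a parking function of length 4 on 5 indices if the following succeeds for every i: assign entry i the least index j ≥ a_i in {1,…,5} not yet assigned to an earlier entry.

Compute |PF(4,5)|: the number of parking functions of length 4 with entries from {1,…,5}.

#PF = 2·6^3 = 2×216 = 432 (Konheim–Weiss)
E.g. (2,2,2,4) → sorted (2,2,2,4): b_i ≤ 1+i ∀i, a PF.

432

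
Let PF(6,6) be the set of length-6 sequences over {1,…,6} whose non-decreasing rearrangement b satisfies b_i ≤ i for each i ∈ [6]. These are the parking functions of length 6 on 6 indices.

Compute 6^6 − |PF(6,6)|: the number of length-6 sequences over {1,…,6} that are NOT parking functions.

29849

#PF = (7−6)·7^(6−1) = 1 · 16807 = 16807 (Pollak)
Check (3,5,6,2,3,3) → sorted (2,3,3,3,5,6): b_1=2>1, not a PF.
So 46656 − 16807 = 29849 fail.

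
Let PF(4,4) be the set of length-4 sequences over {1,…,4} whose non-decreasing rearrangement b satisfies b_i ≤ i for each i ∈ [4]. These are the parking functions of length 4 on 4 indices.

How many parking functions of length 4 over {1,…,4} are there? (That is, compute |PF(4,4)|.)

125

|PF| = 1·5^3 = 1·125 = 125 [KW]
E.g. (2,1,3,2) → sorted (1,2,2,3): b_i ≤ i ∀i, a PF.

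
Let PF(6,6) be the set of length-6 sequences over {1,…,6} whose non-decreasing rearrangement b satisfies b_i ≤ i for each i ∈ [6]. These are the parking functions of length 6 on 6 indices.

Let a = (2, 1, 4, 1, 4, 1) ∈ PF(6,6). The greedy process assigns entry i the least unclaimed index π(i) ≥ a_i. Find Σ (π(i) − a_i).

8

Σπ(i) = 1+…+6 = 21; Σa = 2+1+4+1+4+1 = 13; disp = 21−13 = 8.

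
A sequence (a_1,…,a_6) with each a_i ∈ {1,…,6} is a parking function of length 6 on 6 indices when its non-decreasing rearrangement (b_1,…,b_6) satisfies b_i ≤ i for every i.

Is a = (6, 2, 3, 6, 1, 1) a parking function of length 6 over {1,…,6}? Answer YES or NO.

NO

Sorted: b = (1, 1, 2, 3, 6, 6).
  b_1=1 ≤ 1
  b_2=1 ≤ 2
  b_3=2 ≤ 3
  b_4=3 ≤ 4
  b_5=6 > 5
  fails at i=5 ⇒ NO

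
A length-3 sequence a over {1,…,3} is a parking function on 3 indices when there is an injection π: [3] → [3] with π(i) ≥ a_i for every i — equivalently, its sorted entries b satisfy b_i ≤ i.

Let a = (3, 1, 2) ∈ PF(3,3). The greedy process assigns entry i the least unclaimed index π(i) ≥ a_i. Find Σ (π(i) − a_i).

0

Σπ(i) = 1+…+3 = 6; Σa = 3+1+2 = 6; disp = 6−6 = 0.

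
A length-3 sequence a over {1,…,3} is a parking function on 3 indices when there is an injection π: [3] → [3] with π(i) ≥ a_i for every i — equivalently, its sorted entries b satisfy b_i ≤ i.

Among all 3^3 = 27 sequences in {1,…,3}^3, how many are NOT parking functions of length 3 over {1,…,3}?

11

|PF(3,3)| = (4−3)·4^(3−1) = 1·16 = 16 [KW]
One tuple (2,2,2) → sorted (2,2,2): b_1=2>1, not a PF.
So 27 − 16 = 11 fail.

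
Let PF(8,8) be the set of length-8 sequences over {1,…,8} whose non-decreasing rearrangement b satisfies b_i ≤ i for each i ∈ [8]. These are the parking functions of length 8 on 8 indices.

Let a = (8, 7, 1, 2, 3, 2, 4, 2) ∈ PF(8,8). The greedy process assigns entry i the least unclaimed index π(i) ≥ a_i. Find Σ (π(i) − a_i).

7

Σπ(i) = 1+…+8 = 36; Σa = 8+7+1+2+3+2+4+2 = 29; disp = 36−29 = 7.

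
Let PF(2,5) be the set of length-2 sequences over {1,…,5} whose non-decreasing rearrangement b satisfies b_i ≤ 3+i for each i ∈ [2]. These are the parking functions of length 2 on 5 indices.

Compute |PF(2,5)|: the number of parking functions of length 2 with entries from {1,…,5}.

24

|PF(2,5)| = (5+1−2)·(5+1)^{2−1} = 4×6 = 24
Check (3,5) → sorted (3,5): b_i ≤ 3+i ∀i, a PF.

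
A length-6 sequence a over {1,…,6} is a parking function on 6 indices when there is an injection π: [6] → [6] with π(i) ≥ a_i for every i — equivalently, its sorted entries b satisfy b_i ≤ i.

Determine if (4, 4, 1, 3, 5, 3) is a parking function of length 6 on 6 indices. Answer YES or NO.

Order a: b = (1, 3, 3, 4, 4, 5).
  b_1=1 ≤ 1
  b_2=3 > 2
  fails at i=2 ⇒ NO

NO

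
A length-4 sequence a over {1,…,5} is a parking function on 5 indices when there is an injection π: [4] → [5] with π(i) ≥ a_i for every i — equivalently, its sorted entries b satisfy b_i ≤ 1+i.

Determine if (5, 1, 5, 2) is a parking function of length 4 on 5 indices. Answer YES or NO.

Order a: b = (1, 2, 5, 5).
  b_1=1 ≤ 2
  b_2=2 ≤ 3
  b_3=5 > 4
  fails at i=3 ⇒ NO

NO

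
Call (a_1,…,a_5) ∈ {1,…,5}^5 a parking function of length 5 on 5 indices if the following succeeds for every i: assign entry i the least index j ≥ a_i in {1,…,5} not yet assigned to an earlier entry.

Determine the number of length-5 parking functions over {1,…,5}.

1296

#PF = (5−5+1)·(5+1)^(5−1) = 1·1296 = 1296 [KW]
Example (5,1,1,1,1) → sorted (1,1,1,1,5): b_i ≤ i ∀i, a PF.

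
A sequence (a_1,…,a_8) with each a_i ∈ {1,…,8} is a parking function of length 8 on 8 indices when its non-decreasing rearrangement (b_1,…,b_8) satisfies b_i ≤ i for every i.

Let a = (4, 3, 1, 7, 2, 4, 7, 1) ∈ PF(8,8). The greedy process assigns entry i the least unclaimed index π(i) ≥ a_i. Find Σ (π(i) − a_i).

Σπ = 8·9/2 = 36 (π permutes [8]); Σa = 4+3+1+7+2+4+7+1 = 29; disp = 36−29 = 7.

7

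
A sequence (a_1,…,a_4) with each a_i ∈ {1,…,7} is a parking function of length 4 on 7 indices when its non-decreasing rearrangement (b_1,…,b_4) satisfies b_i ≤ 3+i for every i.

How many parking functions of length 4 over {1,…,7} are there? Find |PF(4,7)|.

|PF(4,7)| = (8−4)·8^(4−1) = 4 · 512 = 2048 (Pollak)
E.g. (2,2,3,1) → sorted (1,2,2,3): b_i ≤ 3+i ∀i, a PF.

2048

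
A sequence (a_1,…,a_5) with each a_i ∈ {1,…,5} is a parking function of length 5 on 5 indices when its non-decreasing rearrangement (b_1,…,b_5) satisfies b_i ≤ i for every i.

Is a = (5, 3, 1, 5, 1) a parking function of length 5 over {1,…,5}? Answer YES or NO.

Rearranged: b = (1, 1, 3, 5, 5).
  b_1=1 ≤ 1
  b_2=1 ≤ 2
  b_3=3 ≤ 3
  b_4=5 > 4
  fails at i=4 ⇒ NO

NO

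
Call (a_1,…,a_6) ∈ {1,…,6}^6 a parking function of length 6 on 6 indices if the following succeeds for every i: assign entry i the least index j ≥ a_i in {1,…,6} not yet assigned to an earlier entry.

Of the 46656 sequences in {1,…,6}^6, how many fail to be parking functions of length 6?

29849

|PF(6,6)| = (6+1−6)·(6+1)^{6−1} = 1×16807 = 16807 (Konheim–Weiss)
Check (2,6,4,2,6,6) → sorted (2,2,4,6,6,6): b_1=2>1, not a PF.
Total 46656; non-PF = 46656−16807 = 29849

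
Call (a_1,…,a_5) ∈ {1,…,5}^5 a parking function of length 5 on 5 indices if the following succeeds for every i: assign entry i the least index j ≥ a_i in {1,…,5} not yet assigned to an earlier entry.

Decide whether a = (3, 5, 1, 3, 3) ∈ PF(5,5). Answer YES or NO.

NO

Sorted: b = (1, 3, 3, 3, 5).
  b_1=1 ≤ 1
  b_2=3 > 2
  fails at i=2 ⇒ NO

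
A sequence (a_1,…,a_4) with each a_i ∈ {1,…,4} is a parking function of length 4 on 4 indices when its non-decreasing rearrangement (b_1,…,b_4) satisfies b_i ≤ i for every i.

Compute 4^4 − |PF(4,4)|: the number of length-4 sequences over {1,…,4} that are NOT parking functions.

Count = 1·5^3 = 1×125 = 125 (Pollak)
Example (2,2,3,4) → sorted (2,2,3,4): b_1=2>1, not a PF.
4^4 − 125 = 256 − 125 = 131

131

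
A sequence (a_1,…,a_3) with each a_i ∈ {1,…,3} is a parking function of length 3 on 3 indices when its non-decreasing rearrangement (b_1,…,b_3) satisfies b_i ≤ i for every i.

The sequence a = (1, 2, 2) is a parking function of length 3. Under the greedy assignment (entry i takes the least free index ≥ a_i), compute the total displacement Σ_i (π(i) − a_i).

1

Σπ(i) = 1+…+3 = 6; Σa = 1+2+2 = 5; disp = 6−5 = 1.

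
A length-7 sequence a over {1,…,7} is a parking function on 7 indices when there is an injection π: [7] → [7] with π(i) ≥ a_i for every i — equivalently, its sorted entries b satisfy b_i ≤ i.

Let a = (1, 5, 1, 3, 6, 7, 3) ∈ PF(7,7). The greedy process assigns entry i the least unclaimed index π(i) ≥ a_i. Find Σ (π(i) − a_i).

2

Σπ(i) = 1+…+7 = 28; Σa = 1+5+1+3+6+7+3 = 26; disp = 28−26 = 2.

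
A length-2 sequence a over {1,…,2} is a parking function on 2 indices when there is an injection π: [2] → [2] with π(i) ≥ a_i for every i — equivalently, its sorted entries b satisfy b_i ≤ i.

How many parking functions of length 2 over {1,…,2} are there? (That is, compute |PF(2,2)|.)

3

#PF = (3−2)·3^(2−1) = 1×3 = 3
Check (1,2) → sorted (1,2): b_i ≤ i ∀i, a PF.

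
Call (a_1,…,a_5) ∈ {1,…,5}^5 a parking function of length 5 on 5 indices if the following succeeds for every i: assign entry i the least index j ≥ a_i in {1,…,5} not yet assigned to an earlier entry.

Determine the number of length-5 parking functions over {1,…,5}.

Count = (5−5+1)·(5+1)^(5−1) = 1·1296 = 1296 (Pollak)
Example (4,1,2,5,2) → sorted (1,2,2,4,5): b_i ≤ i ∀i, a PF.

1296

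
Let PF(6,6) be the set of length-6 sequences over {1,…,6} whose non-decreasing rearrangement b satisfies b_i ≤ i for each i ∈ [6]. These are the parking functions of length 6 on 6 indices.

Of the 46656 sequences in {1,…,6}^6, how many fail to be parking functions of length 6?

29849

|PF(6,6)| = (6+1−6)·(6+1)^{6−1} = 1×16807 = 16807 (Konheim–Weiss)
E.g. (6,6,5,2,5,5) → sorted (2,5,5,5,6,6): b_1=2>1, not a PF.
Total 46656; non-PF = 46656−16807 = 29849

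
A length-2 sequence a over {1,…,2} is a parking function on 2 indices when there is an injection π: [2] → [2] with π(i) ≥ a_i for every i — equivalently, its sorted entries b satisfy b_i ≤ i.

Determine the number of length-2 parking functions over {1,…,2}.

3

|PF(2,2)| = 1·3^1 = 1·3 = 3 (Konheim–Weiss)
Check (1,2) → sorted (1,2): b_i ≤ i ∀i, a PF.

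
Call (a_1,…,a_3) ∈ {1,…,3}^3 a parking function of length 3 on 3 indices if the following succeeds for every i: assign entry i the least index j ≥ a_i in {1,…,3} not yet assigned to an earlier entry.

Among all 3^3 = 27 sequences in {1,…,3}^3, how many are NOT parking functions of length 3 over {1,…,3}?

11

Count = (3+1−3)·(3+1)^{3−1} = 1·16 = 16 (Konheim–Weiss)
Check (3,2,3) → sorted (2,3,3): b_1=2>1, not a PF.
Total 27; non-PF = 27−16 = 11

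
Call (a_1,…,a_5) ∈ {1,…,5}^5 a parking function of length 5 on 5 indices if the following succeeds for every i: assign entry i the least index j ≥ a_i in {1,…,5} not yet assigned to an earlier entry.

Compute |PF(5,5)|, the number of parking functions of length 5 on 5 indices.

1296

|PF(5,5)| = (5+1−5)·(5+1)^{5−1} = 1·1296 = 1296 (Pollak)
Example (3,1,2,2,5) → sorted (1,2,2,3,5): b_i ≤ i ∀i, a PF.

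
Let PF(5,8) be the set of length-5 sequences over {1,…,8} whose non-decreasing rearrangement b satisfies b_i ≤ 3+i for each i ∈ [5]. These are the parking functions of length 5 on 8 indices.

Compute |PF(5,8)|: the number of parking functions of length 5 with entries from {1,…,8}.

#PF = (9−5)·9^(5−1) = 4·6561 = 26244
One tuple (1,3,8,4,1) → sorted (1,1,3,4,8): b_i ≤ 3+i ∀i, a PF.

26244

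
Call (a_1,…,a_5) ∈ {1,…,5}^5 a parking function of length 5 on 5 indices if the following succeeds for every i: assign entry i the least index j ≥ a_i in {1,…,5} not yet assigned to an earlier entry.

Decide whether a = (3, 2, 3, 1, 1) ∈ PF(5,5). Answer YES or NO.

Rearranged: b = (1, 1, 2, 3, 3).
  b_1=1 ≤ 1
  b_2=1 ≤ 2
  b_3=2 ≤ 3
  b_4=3 ≤ 4
  b_5=3 ≤ 5
All bounds hold ⇒ YES

YES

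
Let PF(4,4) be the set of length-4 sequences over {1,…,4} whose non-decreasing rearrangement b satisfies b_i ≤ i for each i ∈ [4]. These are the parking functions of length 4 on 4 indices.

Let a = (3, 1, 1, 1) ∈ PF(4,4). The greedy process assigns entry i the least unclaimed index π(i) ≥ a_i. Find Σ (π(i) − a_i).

Σπ(i) = 1+…+4 = 10; Σa = 3+1+1+1 = 6; disp = 10−6 = 4.

4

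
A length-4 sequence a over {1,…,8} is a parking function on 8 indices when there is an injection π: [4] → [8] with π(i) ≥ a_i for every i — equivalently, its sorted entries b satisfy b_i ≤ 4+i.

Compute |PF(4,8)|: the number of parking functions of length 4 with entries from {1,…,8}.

3645

|PF| = (8−4+1)·(8+1)^(4−1) = 5·729 = 3645 (Konheim–Weiss)
E.g. (8,7,5,6) → sorted (5,6,7,8): b_i ≤ 4+i ∀i, a PF.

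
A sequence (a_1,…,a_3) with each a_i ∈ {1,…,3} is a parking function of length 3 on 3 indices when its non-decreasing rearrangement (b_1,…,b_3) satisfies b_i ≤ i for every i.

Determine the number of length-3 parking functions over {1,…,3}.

#PF = (3+1−3)·(3+1)^{3−1} = 1·16 = 16 (Konheim–Weiss)
One tuple (3,1,1) → sorted (1,1,3): b_i ≤ i ∀i, a PF.

16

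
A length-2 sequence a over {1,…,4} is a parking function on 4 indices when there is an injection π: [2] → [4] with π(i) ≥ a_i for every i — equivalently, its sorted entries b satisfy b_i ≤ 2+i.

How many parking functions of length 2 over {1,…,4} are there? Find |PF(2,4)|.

15

|PF| = 3·5^1 = 3×5 = 15
E.g. (4,1) → sorted (1,4): b_i ≤ 2+i ∀i, a PF.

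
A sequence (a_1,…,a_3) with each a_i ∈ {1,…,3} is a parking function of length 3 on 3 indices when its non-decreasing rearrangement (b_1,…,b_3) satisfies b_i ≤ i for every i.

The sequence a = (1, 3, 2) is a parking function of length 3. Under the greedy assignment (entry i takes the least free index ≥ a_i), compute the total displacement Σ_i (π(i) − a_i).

0

Σπ(i) = 1+…+3 = 6; Σa = 1+3+2 = 6; disp = 6−6 = 0.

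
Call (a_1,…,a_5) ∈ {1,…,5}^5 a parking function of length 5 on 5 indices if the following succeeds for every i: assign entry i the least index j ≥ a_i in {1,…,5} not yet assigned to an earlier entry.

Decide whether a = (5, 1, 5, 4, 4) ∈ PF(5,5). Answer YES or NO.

NO

Order a: b = (1, 4, 4, 5, 5).
  b_1=1 ≤ 1
  b_2=4 > 2
  fails at i=2 ⇒ NO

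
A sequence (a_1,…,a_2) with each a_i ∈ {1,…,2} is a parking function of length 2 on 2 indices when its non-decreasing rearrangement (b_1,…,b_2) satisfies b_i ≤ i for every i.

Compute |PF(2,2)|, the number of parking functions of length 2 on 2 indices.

3

#PF = (2+1−2)·(2+1)^{2−1} = 1·3 = 3 [KW]
Example (1,2) → sorted (1,2): b_i ≤ i ∀i, a PF.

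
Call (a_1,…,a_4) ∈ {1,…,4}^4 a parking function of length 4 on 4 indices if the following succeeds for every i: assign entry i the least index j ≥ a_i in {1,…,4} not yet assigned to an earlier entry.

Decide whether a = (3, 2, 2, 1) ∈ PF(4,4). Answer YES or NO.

YES

Order a: b = (1, 2, 2, 3).
  b_1=1 ≤ 1
  b_2=2 ≤ 2
  b_3=2 ≤ 3
  b_4=3 ≤ 4
All bounds hold ⇒ YES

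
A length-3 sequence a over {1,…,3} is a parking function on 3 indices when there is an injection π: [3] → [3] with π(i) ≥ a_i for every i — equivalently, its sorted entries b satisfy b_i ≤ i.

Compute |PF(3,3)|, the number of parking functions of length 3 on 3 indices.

#PF = (3−3+1)·(3+1)^(3−1) = 1×16 = 16 (Pollak)
Check (1,1,1) → sorted (1,1,1): b_i ≤ i ∀i, a PF.

16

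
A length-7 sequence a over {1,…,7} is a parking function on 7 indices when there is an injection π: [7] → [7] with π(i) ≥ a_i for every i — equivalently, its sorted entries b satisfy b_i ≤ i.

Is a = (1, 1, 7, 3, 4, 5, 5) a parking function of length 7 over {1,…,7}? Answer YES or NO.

YES

Order a: b = (1, 1, 3, 4, 5, 5, 7).
  b_1=1 ≤ 1
  b_2=1 ≤ 2
  b_3=3 ≤ 3
  b_4=4 ≤ 4
  b_5=5 ≤ 5
  b_6=5 ≤ 6
  b_7=7 ≤ 7
All bounds hold ⇒ YES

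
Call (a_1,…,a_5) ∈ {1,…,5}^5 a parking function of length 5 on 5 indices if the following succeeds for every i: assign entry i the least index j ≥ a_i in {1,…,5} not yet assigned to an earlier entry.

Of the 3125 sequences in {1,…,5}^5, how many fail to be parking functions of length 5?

#PF = (6−5)·6^(5−1) = 1×1296 = 1296 (Pollak)
Example (5,3,4,3,2) → sorted (2,3,3,4,5): b_1=2>1, not a PF.
So 3125 − 1296 = 1829 fail.

1829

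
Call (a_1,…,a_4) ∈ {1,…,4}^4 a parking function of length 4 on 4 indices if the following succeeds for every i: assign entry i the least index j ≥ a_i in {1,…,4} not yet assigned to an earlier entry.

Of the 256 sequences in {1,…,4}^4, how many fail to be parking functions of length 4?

Count = (5−4)·5^(4−1) = 1·125 = 125 [KW]
Check (4,3,2,4) → sorted (2,3,4,4): b_1=2>1, not a PF.
4^4 − 125 = 256 − 125 = 131

131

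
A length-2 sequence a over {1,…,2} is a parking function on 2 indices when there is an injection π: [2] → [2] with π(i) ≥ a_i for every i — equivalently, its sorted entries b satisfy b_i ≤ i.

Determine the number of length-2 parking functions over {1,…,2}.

3

|PF(2,2)| = (2−2+1)·(2+1)^(2−1) = 1×3 = 3 (Konheim–Weiss)
One tuple (1,2) → sorted (1,2): b_i ≤ i ∀i, a PF.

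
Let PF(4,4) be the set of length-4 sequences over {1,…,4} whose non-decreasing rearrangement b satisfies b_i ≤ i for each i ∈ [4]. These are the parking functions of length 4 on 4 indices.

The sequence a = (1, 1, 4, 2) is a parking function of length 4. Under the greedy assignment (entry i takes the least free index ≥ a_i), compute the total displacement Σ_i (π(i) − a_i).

Σπ = 10 ({1..4} each once); Σa = 1+1+4+2 = 8; disp = 10−8 = 2.

2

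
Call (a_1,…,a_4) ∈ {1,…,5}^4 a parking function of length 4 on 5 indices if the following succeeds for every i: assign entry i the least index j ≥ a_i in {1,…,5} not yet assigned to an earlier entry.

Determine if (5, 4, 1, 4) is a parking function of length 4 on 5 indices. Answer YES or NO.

Sorted: b = (1, 4, 4, 5).
  b_1=1 ≤ 2
  b_2=4 > 3
  fails at i=2 ⇒ NO

NO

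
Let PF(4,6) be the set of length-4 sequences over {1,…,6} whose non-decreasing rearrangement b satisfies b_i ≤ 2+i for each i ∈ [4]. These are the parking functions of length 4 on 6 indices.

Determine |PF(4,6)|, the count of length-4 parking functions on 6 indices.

1029

Count = (7−4)·7^(4−1) = 3 · 343 = 1029
One tuple (1,4,5,1) → sorted (1,1,4,5): b_i ≤ 2+i ∀i, a PF.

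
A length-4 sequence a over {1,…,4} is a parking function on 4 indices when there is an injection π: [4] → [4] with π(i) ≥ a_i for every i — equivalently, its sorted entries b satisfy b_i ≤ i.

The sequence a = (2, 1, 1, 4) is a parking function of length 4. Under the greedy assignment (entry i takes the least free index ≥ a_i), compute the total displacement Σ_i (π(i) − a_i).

2

Σπ = 10 ({1..4} each once); Σa = 2+1+1+4 = 8; disp = 10−8 = 2.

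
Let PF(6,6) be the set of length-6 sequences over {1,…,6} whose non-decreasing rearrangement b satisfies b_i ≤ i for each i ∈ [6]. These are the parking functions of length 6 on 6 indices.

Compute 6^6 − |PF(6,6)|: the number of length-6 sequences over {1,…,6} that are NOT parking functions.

29849

Count = (7−6)·7^(6−1) = 1 · 16807 = 16807 (Pollak)
E.g. (6,1,6,2,3,6) → sorted (1,2,3,6,6,6): b_4=6>4, not a PF.
So 46656 − 16807 = 29849 fail.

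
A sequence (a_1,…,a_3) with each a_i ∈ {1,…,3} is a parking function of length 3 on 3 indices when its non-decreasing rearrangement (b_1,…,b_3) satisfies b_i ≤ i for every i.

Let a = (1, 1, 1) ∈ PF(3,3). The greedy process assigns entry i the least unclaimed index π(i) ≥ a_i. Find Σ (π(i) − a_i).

3

Σπ(i) = 1+…+3 = 6; Σa = 1+1+1 = 3; disp = 6−3 = 3.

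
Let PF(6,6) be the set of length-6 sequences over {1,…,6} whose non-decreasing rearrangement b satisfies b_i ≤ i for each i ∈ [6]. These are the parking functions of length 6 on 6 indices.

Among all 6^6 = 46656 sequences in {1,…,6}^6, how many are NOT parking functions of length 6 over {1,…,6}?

|PF| = (6−6+1)·(6+1)^(6−1) = 1×16807 = 16807 (Pollak)
One tuple (5,6,6,5,2,2) → sorted (2,2,5,5,6,6): b_1=2>1, not a PF.
6^6 − 16807 = 46656 − 16807 = 29849

29849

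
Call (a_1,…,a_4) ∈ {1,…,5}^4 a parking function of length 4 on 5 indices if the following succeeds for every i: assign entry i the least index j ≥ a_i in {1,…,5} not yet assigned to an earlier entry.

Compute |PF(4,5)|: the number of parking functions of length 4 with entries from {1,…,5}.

432

|PF| = (5+1−4)·(5+1)^{4−1} = 2×216 = 432
Example (1,4,1,2) → sorted (1,1,2,4): b_i ≤ 1+i ∀i, a PF.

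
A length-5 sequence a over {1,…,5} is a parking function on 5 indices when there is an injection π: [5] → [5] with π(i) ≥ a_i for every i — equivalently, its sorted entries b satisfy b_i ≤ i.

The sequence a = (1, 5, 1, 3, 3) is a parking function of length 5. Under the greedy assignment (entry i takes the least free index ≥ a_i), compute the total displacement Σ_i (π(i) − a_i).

2

Σπ = 15 ({1..5} each once); Σa = 1+5+1+3+3 = 13; disp = 15−13 = 2.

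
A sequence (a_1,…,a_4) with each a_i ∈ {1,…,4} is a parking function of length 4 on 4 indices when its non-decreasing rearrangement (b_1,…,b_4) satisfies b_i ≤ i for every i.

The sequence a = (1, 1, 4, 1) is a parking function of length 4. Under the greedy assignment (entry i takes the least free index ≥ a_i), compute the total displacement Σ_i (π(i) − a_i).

Σπ = 4·5/2 = 10 (π permutes [4]); Σa = 1+1+4+1 = 7; disp = 10−7 = 3.

3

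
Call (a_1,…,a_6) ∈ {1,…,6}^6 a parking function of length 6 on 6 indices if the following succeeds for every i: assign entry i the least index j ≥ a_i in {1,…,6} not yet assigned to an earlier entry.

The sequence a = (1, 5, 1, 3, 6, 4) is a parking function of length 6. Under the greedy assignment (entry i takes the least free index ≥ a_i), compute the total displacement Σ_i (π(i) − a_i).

1

Σπ = 21 ({1..6} each once); Σa = 1+5+1+3+6+4 = 20; disp = 21−20 = 1.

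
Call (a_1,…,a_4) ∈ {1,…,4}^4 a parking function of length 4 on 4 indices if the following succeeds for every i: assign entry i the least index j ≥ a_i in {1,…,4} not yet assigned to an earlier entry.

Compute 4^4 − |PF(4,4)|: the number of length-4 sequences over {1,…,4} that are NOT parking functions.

131

#PF = (4−4+1)·(4+1)^(4−1) = 1×125 = 125 (Pollak)
Check (2,3,4,4) → sorted (2,3,4,4): b_1=2>1, not a PF.
Total 256; non-PF = 256−125 = 131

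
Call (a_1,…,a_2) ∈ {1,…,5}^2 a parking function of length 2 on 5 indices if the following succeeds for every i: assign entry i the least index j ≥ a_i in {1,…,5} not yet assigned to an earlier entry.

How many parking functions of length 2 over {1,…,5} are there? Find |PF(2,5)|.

#PF = (6−2)·6^(2−1) = 4×6 = 24 [KW]
E.g. (2,1) → sorted (1,2): b_i ≤ 3+i ∀i, a PF.

24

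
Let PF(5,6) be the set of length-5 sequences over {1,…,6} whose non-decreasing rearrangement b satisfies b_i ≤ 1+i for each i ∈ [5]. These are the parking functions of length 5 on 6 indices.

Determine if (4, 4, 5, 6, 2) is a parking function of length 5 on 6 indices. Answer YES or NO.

NO

Rearranged: b = (2, 4, 4, 5, 6).
  b_1=2 ≤ 2
  b_2=4 > 3
  fails at i=2 ⇒ NO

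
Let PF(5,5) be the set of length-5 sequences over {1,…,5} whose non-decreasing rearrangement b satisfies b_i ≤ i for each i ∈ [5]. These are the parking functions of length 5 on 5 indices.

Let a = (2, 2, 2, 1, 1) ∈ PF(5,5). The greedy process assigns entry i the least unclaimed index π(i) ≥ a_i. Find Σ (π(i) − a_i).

Σπ = 5·6/2 = 15 (π permutes [5]); Σa = 2+2+2+1+1 = 8; disp = 15−8 = 7.

7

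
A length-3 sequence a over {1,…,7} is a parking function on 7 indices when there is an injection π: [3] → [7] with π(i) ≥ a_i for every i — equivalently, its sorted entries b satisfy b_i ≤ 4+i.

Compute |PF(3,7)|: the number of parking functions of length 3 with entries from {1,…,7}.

320

|PF| = (7−3+1)·(7+1)^(3−1) = 5 · 64 = 320 (Pollak)
Check (4,1,3) → sorted (1,3,4): b_i ≤ 4+i ∀i, a PF.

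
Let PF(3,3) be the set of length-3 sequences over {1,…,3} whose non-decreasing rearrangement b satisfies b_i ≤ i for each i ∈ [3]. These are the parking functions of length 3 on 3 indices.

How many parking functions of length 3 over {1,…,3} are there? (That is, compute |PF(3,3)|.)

16

|PF| = (3+1−3)·(3+1)^{3−1} = 1 · 16 = 16 [KW]
Example (1,2,2) → sorted (1,2,2): b_i ≤ i ∀i, a PF.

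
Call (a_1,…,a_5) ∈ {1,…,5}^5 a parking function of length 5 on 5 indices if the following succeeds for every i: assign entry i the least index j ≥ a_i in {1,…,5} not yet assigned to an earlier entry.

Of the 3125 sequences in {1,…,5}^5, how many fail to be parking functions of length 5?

1829

Count = (5+1−5)·(5+1)^{5−1} = 1·1296 = 1296 (Pollak)
Check (4,5,5,4,3) → sorted (3,4,4,5,5): b_1=3>1, not a PF.
5^5 − 1296 = 3125 − 1296 = 1829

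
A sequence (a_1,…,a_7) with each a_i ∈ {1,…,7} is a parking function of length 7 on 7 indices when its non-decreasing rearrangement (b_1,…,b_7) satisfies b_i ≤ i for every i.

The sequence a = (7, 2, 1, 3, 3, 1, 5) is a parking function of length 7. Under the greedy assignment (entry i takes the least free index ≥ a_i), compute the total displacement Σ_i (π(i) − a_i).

Σπ(i) = 1+…+7 = 28; Σa = 7+2+1+3+3+1+5 = 22; disp = 28−22 = 6.

6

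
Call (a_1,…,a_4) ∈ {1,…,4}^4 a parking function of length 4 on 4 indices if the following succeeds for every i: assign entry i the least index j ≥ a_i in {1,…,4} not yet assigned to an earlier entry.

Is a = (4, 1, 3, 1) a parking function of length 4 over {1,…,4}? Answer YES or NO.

Order a: b = (1, 1, 3, 4).
  b_1=1 ≤ 1
  b_2=1 ≤ 2
  b_3=3 ≤ 3
  b_4=4 ≤ 4
All bounds hold ⇒ YES

YES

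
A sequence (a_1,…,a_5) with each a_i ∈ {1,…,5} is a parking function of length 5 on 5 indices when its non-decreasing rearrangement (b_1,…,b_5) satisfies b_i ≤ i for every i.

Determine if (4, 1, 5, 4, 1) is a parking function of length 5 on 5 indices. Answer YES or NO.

NO

Rearranged: b = (1, 1, 4, 4, 5).
  b_1=1 ≤ 1
  b_2=1 ≤ 2
  b_3=4 > 3
  fails at i=3 ⇒ NO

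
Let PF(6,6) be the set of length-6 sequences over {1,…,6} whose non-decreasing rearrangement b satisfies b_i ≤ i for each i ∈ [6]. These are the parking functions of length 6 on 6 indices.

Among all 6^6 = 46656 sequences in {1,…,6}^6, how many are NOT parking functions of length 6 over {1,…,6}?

29849

|PF(6,6)| = (6+1−6)·(6+1)^{6−1} = 1·16807 = 16807 (Konheim–Weiss)
E.g. (6,2,6,6,2,1) → sorted (1,2,2,6,6,6): b_4=6>4, not a PF.
Total 46656; non-PF = 46656−16807 = 29849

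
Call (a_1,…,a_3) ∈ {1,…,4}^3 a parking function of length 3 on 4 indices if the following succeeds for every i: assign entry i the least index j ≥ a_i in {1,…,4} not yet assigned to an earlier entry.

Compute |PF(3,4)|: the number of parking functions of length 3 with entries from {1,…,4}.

50

|PF(3,4)| = (5−3)·5^(3−1) = 2·25 = 50 (Pollak)
One tuple (2,1,3) → sorted (1,2,3): b_i ≤ 1+i ∀i, a PF.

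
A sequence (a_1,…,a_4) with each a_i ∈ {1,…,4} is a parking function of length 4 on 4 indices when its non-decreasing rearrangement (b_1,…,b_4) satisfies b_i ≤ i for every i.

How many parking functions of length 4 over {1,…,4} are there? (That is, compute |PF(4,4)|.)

125

|PF(4,4)| = 1·5^3 = 1×125 = 125 (Pollak)
Check (2,1,1,4) → sorted (1,1,2,4): b_i ≤ i ∀i, a PF.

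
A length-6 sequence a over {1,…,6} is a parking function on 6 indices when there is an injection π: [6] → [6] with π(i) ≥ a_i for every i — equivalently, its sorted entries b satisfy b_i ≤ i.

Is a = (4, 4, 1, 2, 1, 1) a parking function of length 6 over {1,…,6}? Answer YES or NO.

YES

Order a: b = (1, 1, 1, 2, 4, 4).
  b_1=1 ≤ 1
  b_2=1 ≤ 2
  b_3=1 ≤ 3
  b_4=2 ≤ 4
  b_5=4 ≤ 5
  b_6=4 ≤ 6
All bounds hold ⇒ YES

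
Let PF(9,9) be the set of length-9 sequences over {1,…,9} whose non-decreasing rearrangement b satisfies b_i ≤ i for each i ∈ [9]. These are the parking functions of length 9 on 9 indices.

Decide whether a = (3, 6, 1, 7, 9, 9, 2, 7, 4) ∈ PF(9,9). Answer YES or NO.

NO

Sorted: b = (1, 2, 3, 4, 6, 7, 7, 9, 9).
  b_1=1 ≤ 1
  b_2=2 ≤ 2
  b_3=3 ≤ 3
  b_4=4 ≤ 4
  b_5=6 > 5
  fails at i=5 ⇒ NO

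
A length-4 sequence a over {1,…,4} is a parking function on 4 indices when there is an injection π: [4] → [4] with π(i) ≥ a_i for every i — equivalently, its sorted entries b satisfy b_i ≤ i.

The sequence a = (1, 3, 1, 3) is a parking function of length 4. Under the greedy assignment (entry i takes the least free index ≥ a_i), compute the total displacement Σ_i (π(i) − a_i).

2

Σπ = 10 ({1..4} each once); Σa = 1+3+1+3 = 8; disp = 10−8 = 2.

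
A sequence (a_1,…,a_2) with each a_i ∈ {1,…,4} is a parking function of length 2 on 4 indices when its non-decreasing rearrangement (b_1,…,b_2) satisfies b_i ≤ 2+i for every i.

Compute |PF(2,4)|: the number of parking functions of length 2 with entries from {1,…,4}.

15

|PF| = (4+1−2)·(4+1)^{2−1} = 3 · 5 = 15 (Pollak)
One tuple (4,1) → sorted (1,4): b_i ≤ 2+i ∀i, a PF.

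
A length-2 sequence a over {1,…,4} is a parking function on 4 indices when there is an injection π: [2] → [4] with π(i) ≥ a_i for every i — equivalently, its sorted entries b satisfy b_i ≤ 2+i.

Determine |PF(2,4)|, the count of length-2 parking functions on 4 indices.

|PF(2,4)| = 3·5^1 = 3·5 = 15 (Konheim–Weiss)
One tuple (1,3) → sorted (1,3): b_i ≤ 2+i ∀i, a PF.

15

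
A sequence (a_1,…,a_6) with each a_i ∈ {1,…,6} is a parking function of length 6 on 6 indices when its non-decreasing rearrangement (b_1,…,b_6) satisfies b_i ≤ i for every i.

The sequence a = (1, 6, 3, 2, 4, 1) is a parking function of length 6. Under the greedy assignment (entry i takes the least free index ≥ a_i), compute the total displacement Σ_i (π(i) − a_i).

4

Σπ = 6·7/2 = 21 (π permutes [6]); Σa = 1+6+3+2+4+1 = 17; disp = 21−17 = 4.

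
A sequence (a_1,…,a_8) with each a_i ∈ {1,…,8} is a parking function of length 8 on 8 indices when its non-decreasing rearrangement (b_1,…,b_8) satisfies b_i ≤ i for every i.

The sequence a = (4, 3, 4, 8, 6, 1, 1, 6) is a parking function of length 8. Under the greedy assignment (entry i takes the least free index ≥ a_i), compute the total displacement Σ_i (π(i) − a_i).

3

Σπ(i) = 1+…+8 = 36; Σa = 4+3+4+8+6+1+1+6 = 33; disp = 36−33 = 3.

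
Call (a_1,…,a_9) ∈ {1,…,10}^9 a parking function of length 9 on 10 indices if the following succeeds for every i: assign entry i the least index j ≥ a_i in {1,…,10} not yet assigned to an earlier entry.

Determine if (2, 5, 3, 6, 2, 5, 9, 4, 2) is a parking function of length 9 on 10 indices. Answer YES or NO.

Order a: b = (2, 2, 2, 3, 4, 5, 5, 6, 9).
  b_1=2 ≤ 2
  b_2=2 ≤ 3
  b_3=2 ≤ 4
  b_4=3 ≤ 5
  b_5=4 ≤ 6
  b_6=5 ≤ 7
  b_7=5 ≤ 8
  b_8=6 ≤ 9
  b_9=9 ≤ 10
All bounds hold ⇒ YES

YES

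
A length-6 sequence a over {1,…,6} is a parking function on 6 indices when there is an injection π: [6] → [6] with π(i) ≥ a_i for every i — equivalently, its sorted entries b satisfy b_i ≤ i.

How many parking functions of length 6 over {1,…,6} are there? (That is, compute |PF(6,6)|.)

Count = (7−6)·7^(6−1) = 1 · 16807 = 16807
Example (5,2,1,4,3,2) → sorted (1,2,2,3,4,5): b_i ≤ i ∀i, a PF.

16807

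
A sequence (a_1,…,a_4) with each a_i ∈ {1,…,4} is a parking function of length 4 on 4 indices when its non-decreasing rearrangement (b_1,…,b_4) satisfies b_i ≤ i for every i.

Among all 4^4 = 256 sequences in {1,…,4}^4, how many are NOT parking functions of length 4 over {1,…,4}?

131

|PF| = (4+1−4)·(4+1)^{4−1} = 1·125 = 125 (Pollak)
E.g. (4,3,4,3) → sorted (3,3,4,4): b_1=3>1, not a PF.
So 256 − 125 = 131 fail.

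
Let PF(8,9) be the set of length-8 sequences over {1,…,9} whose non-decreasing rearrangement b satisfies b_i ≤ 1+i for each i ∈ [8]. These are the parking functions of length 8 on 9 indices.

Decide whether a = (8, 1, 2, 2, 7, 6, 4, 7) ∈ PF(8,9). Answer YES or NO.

Sorted: b = (1, 2, 2, 4, 6, 7, 7, 8).
  b_1=1 ≤ 2
  b_2=2 ≤ 3
  b_3=2 ≤ 4
  b_4=4 ≤ 5
  b_5=6 ≤ 6
  b_6=7 ≤ 7
  b_7=7 ≤ 8
  b_8=8 ≤ 9
All bounds hold ⇒ YES

YES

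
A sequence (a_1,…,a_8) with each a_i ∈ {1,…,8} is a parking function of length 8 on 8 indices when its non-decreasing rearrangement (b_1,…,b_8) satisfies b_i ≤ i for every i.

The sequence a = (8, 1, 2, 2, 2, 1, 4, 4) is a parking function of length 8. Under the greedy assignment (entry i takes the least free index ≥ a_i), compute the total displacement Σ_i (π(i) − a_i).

Σπ(i) = 1+…+8 = 36; Σa = 8+1+2+2+2+1+4+4 = 24; disp = 36−24 = 12.

12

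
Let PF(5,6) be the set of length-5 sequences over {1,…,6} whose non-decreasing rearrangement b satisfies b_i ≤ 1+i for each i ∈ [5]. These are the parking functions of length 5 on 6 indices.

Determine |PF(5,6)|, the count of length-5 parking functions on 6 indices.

#PF = (6−5+1)·(6+1)^(5−1) = 2·2401 = 4802
Example (1,4,1,1,5) → sorted (1,1,1,4,5): b_i ≤ 1+i ∀i, a PF.

4802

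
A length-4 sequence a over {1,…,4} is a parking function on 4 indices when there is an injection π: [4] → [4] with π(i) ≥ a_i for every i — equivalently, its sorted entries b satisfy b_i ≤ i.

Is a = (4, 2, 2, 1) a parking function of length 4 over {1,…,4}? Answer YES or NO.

Rearranged: b = (1, 2, 2, 4).
  b_1=1 ≤ 1
  b_2=2 ≤ 2
  b_3=2 ≤ 3
  b_4=4 ≤ 4
All bounds hold ⇒ YES

YES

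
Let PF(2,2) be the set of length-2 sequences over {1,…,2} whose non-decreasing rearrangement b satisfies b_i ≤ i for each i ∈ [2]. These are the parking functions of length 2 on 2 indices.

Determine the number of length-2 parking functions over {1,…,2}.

|PF| = (2+1−2)·(2+1)^{2−1} = 1 · 3 = 3 (Konheim–Weiss)
Example (2,1) → sorted (1,2): b_i ≤ i ∀i, a PF.

3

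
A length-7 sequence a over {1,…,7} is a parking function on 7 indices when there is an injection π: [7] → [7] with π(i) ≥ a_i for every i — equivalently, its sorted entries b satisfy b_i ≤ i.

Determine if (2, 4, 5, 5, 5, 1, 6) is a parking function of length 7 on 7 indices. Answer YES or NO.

NO

Sorted: b = (1, 2, 4, 5, 5, 5, 6).
  b_1=1 ≤ 1
  b_2=2 ≤ 2
  b_3=4 > 3
  fails at i=3 ⇒ NO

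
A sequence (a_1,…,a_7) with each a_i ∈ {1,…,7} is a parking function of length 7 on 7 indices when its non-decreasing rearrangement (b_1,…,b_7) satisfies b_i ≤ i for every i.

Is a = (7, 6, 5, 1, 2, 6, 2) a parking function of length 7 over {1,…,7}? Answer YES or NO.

Sorted: b = (1, 2, 2, 5, 6, 6, 7).
  b_1=1 ≤ 1
  b_2=2 ≤ 2
  b_3=2 ≤ 3
  b_4=5 > 4
  fails at i=4 ⇒ NO

NO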